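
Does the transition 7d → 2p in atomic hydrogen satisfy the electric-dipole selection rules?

Initial l = 2, final l = 1, so Δl = -1. E1 requires Δl = ±1: passes.
All E1 selection rules are satisfied.

allowed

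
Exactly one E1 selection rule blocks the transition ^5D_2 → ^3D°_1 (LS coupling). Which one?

ΔL = 0, ±1 (not L=0↔0): L: 2 → 2, ΔL = +0 — passes.
Parity must change: even → odd — passes.
ΔJ = 0, ±1 (not J=0↔0): J: 2 → 1, ΔJ = -1 — passes.
ΔS = 0: S: 2 → 1 — fails.

the ΔS = 0 rule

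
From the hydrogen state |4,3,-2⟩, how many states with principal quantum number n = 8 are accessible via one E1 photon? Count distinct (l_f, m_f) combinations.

5

E1 requires Δl = ±1, so l_f ∈ {2, 4}; with 0 ≤ l_f ≤ n_f−1 = 7, the allowed l_f values are {2, 4}.
For l_f = 2: m_f ∈ {m_i−1, m_i, m_i+1} ∩ [−2, 2] = {-2, -1} → 2 states.
For l_f = 4: m_f ∈ {m_i−1, m_i, m_i+1} ∩ [−4, 4] = {-3, -2, -1} → 3 states.
Total: 5.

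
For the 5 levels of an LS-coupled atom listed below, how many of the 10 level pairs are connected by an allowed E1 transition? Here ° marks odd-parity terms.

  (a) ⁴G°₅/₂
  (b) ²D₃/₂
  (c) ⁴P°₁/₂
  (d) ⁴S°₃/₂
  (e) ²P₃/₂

0

(a)–(b): forbidden (ΔS, ΔL).
(a)–(c): forbidden (parity, ΔL, ΔJ).
(a)–(d): forbidden (parity, ΔL).
(a)–(e): forbidden (ΔS, ΔL).
(b)–(c): forbidden (ΔS).
(b)–(d): forbidden (ΔS, ΔL).
(b)–(e): forbidden (parity).
(c)–(d): forbidden (parity).
(c)–(e): forbidden (ΔS).
(d)–(e): forbidden (ΔS).
Allowed pairs: 0 of 10.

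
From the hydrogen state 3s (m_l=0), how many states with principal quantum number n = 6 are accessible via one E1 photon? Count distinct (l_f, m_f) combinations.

E1 requires Δl = ±1, so l_f ∈ {-1, 1}; with 0 ≤ l_f ≤ n_f−1 = 5, the allowed l_f values are {1}.
For l_f = 1: m_f ∈ {m_i−1, m_i, m_i+1} ∩ [−1, 1] = {-1, 0, 1} → 3 states.
Total: 3.

3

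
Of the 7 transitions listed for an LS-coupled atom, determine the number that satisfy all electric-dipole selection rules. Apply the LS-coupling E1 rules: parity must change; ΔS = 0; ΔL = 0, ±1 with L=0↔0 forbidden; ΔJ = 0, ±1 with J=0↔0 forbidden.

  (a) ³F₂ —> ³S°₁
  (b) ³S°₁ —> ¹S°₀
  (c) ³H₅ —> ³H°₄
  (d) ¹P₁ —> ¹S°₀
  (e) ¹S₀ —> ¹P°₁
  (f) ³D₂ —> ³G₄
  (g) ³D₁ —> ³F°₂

(a) forbidden (ΔL fails)
(b) forbidden (parity, ΔS, ΔL fail)
(c) allowed
(d) allowed
(e) allowed
(f) forbidden (parity, ΔL, ΔJ fail)
(g) allowed
Total allowed: 4 of 7.

4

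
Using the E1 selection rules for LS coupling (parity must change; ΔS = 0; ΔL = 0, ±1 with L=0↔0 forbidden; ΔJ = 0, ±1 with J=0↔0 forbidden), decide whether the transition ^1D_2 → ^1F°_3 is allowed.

allowed

ΔJ = 0, ±1 (not J=0↔0): J: 2 → 3, ΔJ = +1 — passes.
Parity must change: even → odd — passes.
ΔS = 0: S: 0 → 0 — passes.
ΔL = 0, ±1 (not L=0↔0): L: 2 → 3, ΔL = +1 — passes.
All four E1 rules are satisfied.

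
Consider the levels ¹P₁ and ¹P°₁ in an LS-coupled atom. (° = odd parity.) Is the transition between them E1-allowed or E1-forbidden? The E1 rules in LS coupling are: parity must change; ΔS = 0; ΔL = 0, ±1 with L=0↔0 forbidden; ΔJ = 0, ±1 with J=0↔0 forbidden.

allowed

Parity must change: even → odd — ok.
ΔS = 0: S: 0 → 0 — ok.
ΔL = 0, ±1 (not L=0↔0): L: 1 → 1, ΔL = +0 — ok.
ΔJ = 0, ±1 (not J=0↔0): J: 1 → 1, ΔJ = +0 — ok.
All four E1 rules are satisfied.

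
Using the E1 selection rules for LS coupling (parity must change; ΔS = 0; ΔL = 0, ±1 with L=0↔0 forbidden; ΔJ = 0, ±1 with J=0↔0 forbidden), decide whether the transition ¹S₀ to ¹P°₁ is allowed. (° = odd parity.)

Parity must change: even → odd — ok.
ΔS = 0: S: 0 → 0 — ok.
ΔL = 0, ±1 (not L=0↔0): L: 0 → 1, ΔL = +1 — ok.
ΔJ = 0, ±1 (not J=0↔0): J: 0 → 1, ΔJ = +1 — ok.
All four E1 rules are satisfied.

allowed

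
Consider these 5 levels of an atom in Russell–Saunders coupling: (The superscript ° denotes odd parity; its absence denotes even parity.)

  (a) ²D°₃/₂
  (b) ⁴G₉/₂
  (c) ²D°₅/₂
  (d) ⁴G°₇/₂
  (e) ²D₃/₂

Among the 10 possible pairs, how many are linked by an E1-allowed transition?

(a)–(b): forbidden (ΔS, ΔL, ΔJ).
(a)–(c): forbidden (parity).
(a)–(d): forbidden (parity, ΔS, ΔL, ΔJ).
(a)–(e): allowed.
(b)–(c): forbidden (ΔS, ΔL, ΔJ).
(b)–(d): allowed.
(b)–(e): forbidden (parity, ΔS, ΔL, ΔJ).
(c)–(d): forbidden (parity, ΔS, ΔL).
(c)–(e): allowed.
(d)–(e): forbidden (ΔS, ΔL, ΔJ).
Allowed pairs: 3 of 10.

3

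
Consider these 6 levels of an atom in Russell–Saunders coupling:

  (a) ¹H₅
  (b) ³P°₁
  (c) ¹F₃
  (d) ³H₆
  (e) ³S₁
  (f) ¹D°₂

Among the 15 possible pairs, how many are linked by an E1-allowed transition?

(a)–(b): forbidden (ΔS, ΔL, ΔJ).
(a)–(c): forbidden (parity, ΔL, ΔJ).
(a)–(d): forbidden (parity, ΔS).
(a)–(e): forbidden (parity, ΔS, ΔL, ΔJ).
(a)–(f): forbidden (ΔL, ΔJ).
(b)–(c): forbidden (ΔS, ΔL, ΔJ).
(b)–(d): forbidden (ΔL, ΔJ).
(b)–(e): allowed.
(b)–(f): forbidden (parity, ΔS).
(c)–(d): forbidden (parity, ΔS, ΔL, ΔJ).
(c)–(e): forbidden (parity, ΔS, ΔL, ΔJ).
(c)–(f): allowed.
(d)–(e): forbidden (parity, ΔL, ΔJ).
(d)–(f): forbidden (ΔS, ΔL, ΔJ).
(e)–(f): forbidden (ΔS, ΔL).
Allowed pairs: 2 of 15.

2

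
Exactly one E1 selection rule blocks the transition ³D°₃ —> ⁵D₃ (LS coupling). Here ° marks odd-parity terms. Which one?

the ΔS = 0 rule

Parity must change: odd → even — satisfied.
ΔS = 0: S: 1 → 2 — violated.
ΔL = 0, ±1 (not L=0↔0): L: 2 → 2, ΔL = +0 — satisfied.
ΔJ = 0, ±1 (not J=0↔0): J: 3 → 3, ΔJ = +0 — satisfied.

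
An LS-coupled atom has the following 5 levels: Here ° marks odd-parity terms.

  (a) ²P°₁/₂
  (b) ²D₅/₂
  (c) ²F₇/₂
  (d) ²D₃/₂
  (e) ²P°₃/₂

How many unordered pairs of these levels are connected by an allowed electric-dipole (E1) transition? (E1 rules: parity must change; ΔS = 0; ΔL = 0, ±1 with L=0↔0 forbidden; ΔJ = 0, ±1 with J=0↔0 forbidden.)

(a)–(b): forbidden (ΔJ).
(a)–(c): forbidden (ΔL, ΔJ).
(a)–(d): allowed.
(a)–(e): forbidden (parity).
(b)–(c): forbidden (parity).
(b)–(d): forbidden (parity).
(b)–(e): allowed.
(c)–(d): forbidden (parity, ΔJ).
(c)–(e): forbidden (ΔL, ΔJ).
(d)–(e): allowed.
Allowed pairs: 3 of 10.

3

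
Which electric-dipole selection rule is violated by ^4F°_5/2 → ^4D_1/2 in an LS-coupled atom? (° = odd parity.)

the ΔJ = 0, ±1 rule

Reading off the term symbols: S 3/2→3/2, L 3→2, J 5/2→1/2, parity odd→even.
Parity must change: odd → even — satisfied.
ΔS = 0: S: 3/2 → 3/2 — satisfied.
ΔL = 0, ±1 (not L=0↔0): L: 3 → 2, ΔL = -1 — satisfied.
ΔJ = 0, ±1 (not J=0↔0): J: 5/2 → 1/2, ΔJ = -2 — violated.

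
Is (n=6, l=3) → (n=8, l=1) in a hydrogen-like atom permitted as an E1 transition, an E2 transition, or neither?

E2

Δl = 1 − 3 = -2; l_i + l_f = 4.
E1 (Δl = ±1): not satisfied.
E2 (Δl = 0,±2, l_i+l_f ≥ 2): satisfied.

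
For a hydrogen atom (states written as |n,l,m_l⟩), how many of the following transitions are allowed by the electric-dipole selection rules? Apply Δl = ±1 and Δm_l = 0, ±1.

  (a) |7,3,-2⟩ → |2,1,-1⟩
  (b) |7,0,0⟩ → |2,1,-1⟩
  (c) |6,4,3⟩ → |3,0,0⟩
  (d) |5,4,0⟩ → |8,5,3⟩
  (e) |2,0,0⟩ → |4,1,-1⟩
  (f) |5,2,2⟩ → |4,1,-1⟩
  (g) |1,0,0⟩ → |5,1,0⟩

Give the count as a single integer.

(a) forbidden — Δl = -2 (E1 requires Δl = ±1)
(b) allowed
(c) forbidden — Δl = -4 (E1 requires Δl = ±1); Δm_l = -3 (E1 requires Δm_l = 0, ±1)
(d) forbidden — Δm_l = +3 (E1 requires Δm_l = 0, ±1)
(e) allowed
(f) forbidden — Δm_l = -3 (E1 requires Δm_l = 0, ±1)
(g) allowed
Total allowed: 3 of 7.

3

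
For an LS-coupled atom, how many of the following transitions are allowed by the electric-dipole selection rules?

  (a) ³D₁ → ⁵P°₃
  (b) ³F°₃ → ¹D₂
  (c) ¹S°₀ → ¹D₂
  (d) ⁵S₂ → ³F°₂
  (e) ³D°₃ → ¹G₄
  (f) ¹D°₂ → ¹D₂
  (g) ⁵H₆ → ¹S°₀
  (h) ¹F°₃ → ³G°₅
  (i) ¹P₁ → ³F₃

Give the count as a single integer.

1

(a) forbidden (ΔS, ΔJ fail)
(b) forbidden (ΔS fails)
(c) forbidden (ΔL, ΔJ fail)
(d) forbidden (ΔS, ΔL fail)
(e) forbidden (ΔS, ΔL fail)
(f) allowed
(g) forbidden (ΔS, ΔL, ΔJ fail)
(h) forbidden (parity, ΔS, ΔJ fail)
(i) forbidden (parity, ΔS, ΔL, ΔJ fail)
Total allowed: 1 of 9.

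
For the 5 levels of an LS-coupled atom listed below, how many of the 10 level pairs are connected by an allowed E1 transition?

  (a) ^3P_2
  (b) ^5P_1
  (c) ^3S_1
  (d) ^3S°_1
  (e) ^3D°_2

2

(a)–(b): forbidden (parity, ΔS).
(a)–(c): forbidden (parity).
(a)–(d): allowed.
(a)–(e): allowed.
(b)–(c): forbidden (parity, ΔS).
(b)–(d): forbidden (ΔS).
(b)–(e): forbidden (ΔS).
(c)–(d): forbidden (ΔL).
(c)–(e): forbidden (ΔL).
(d)–(e): forbidden (parity, ΔL).
Allowed pairs: 2 of 10.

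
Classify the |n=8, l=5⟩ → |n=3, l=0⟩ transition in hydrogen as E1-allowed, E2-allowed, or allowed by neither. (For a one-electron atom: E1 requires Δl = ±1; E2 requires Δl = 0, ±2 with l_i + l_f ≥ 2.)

Δl = 0 − 5 = -5; l_i + l_f = 5.
E1 (Δl = ±1): not satisfied.
E2 (Δl = 0,±2, l_i+l_f ≥ 2): not satisfied.

neither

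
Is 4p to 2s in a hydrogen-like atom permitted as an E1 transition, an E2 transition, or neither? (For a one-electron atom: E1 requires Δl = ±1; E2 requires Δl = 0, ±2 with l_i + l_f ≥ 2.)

Δl = 0 − 1 = -1; l_i + l_f = 1.
E1 (Δl = ±1): satisfied.
E2 (Δl = 0,±2, l_i+l_f ≥ 2): not satisfied.

E1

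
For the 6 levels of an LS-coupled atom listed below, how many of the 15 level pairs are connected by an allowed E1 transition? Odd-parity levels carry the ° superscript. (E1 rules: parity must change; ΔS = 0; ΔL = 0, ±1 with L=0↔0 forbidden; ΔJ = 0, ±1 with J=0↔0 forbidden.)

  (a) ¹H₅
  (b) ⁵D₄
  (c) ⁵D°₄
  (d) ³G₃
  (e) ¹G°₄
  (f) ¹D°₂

(a)–(b): forbidden (parity, ΔS, ΔL).
(a)–(c): forbidden (ΔS, ΔL).
(a)–(d): forbidden (parity, ΔS, ΔJ).
(a)–(e): allowed.
(a)–(f): forbidden (ΔL, ΔJ).
(b)–(c): allowed.
(b)–(d): forbidden (parity, ΔS, ΔL).
(b)–(e): forbidden (ΔS, ΔL).
(b)–(f): forbidden (ΔS, ΔJ).
(c)–(d): forbidden (ΔS, ΔL).
(c)–(e): forbidden (parity, ΔS, ΔL).
(c)–(f): forbidden (parity, ΔS, ΔJ).
(d)–(e): forbidden (ΔS).
(d)–(f): forbidden (ΔS, ΔL).
(e)–(f): forbidden (parity, ΔL, ΔJ).
Allowed pairs: 2 of 15.

2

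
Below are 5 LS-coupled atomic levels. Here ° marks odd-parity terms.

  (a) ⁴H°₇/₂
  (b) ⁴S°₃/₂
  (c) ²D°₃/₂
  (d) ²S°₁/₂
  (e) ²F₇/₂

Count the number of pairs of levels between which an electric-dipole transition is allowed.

(a)–(b): forbidden (parity, ΔL, ΔJ).
(a)–(c): forbidden (parity, ΔS, ΔL, ΔJ).
(a)–(d): forbidden (parity, ΔS, ΔL, ΔJ).
(a)–(e): forbidden (ΔS, ΔL).
(b)–(c): forbidden (parity, ΔS, ΔL).
(b)–(d): forbidden (parity, ΔS, ΔL).
(b)–(e): forbidden (ΔS, ΔL, ΔJ).
(c)–(d): forbidden (parity, ΔL).
(c)–(e): forbidden (ΔJ).
(d)–(e): forbidden (ΔL, ΔJ).
Allowed pairs: 0 of 10.

0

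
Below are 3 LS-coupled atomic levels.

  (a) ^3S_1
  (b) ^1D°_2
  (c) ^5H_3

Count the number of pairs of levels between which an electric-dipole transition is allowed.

(a)–(b): forbidden (ΔS, ΔL).
(a)–(c): forbidden (parity, ΔS, ΔL, ΔJ).
(b)–(c): forbidden (ΔS, ΔL).
Allowed pairs: 0 of 3.

0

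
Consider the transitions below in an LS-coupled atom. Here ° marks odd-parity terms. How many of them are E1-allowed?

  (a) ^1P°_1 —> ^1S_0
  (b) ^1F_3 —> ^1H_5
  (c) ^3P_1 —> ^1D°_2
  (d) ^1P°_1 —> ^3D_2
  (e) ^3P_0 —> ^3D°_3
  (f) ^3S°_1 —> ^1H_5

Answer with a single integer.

(a) allowed
(b) forbidden (parity, ΔL, ΔJ fail)
(c) forbidden (ΔS fails)
(d) forbidden (ΔS fails)
(e) forbidden (ΔJ fails)
(f) forbidden (ΔS, ΔL, ΔJ fail)
Total allowed: 1 of 6.

1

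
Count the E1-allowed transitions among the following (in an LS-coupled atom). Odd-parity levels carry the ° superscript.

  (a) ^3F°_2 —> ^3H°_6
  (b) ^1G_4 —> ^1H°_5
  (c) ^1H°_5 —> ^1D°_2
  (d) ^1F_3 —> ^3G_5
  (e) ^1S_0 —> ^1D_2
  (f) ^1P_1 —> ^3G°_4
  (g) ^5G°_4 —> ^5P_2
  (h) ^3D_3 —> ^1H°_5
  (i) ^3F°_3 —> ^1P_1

(a) forbidden (parity, ΔL, ΔJ fail)
(b) allowed
(c) forbidden (parity, ΔL, ΔJ fail)
(d) forbidden (parity, ΔS, ΔJ fail)
(e) forbidden (parity, ΔL, ΔJ fail)
(f) forbidden (ΔS, ΔL, ΔJ fail)
(g) forbidden (ΔL, ΔJ fail)
(h) forbidden (ΔS, ΔL, ΔJ fail)
(i) forbidden (ΔS, ΔL, ΔJ fail)
Total allowed: 1 of 9.

1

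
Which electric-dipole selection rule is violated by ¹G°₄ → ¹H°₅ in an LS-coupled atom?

parity

Parity must change: odd → odd — violated.
ΔS = 0: S: 0 → 0 — satisfied.
ΔL = 0, ±1 (not L=0↔0): L: 4 → 5, ΔL = +1 — satisfied.
ΔJ = 0, ±1 (not J=0↔0): J: 4 → 5, ΔJ = +1 — satisfied.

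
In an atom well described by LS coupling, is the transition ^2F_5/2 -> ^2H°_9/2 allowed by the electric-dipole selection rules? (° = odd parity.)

ΔL = 0, ±1 (not L=0↔0): L: 3 → 5, ΔL = +2 — fails.
Parity must change: even → odd — passes.
ΔJ = 0, ±1 (not J=0↔0): J: 5/2 → 9/2, ΔJ = +2 — fails.
ΔS = 0: S: 1/2 → 1/2 — passes.
Rule(s) violated: ΔL, ΔJ.

forbidden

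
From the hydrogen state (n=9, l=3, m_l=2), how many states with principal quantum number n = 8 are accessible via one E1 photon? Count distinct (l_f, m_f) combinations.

5

E1 requires Δl = ±1, so l_f ∈ {2, 4}; with 0 ≤ l_f ≤ n_f−1 = 7, the allowed l_f values are {2, 4}.
For l_f = 2: m_f ∈ {m_i−1, m_i, m_i+1} ∩ [−2, 2] = {1, 2} → 2 states.
For l_f = 4: m_f ∈ {m_i−1, m_i, m_i+1} ∩ [−4, 4] = {1, 2, 3} → 3 states.
Total: 5.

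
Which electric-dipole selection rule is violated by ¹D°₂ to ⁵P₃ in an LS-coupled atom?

the ΔS = 0 rule

Initial level: S=0, L=2, J=2, parity odd. Final level: S=2, L=1, J=3, parity even.
Parity must change: odd → even — ok.
ΔS = 0: S: 0 → 2 — fails.
ΔL = 0, ±1 (not L=0↔0): L: 2 → 1, ΔL = -1 — ok.
ΔJ = 0, ±1 (not J=0↔0): J: 2 → 3, ΔJ = +1 — ok.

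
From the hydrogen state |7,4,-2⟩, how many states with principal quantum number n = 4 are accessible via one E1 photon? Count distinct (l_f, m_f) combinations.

E1 requires Δl = ±1, so l_f ∈ {3, 5}; with 0 ≤ l_f ≤ n_f−1 = 3, the allowed l_f values are {3}.
For l_f = 3: m_f ∈ {m_i−1, m_i, m_i+1} ∩ [−3, 3] = {-3, -2, -1} → 3 states.
Total: 3.

3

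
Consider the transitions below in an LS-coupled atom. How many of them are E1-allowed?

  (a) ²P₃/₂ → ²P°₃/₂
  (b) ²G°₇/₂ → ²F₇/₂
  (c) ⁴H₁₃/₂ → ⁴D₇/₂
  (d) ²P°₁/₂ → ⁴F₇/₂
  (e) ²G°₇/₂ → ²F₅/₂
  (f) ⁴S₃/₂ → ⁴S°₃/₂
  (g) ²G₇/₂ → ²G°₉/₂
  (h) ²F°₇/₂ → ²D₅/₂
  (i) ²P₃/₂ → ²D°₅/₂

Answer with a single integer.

6

(a) allowed
(b) allowed
(c) forbidden (parity, ΔL, ΔJ fail)
(d) forbidden (ΔS, ΔL, ΔJ fail)
(e) allowed
(f) forbidden (ΔL fails)
(g) allowed
(h) allowed
(i) allowed
Total allowed: 6 of 9.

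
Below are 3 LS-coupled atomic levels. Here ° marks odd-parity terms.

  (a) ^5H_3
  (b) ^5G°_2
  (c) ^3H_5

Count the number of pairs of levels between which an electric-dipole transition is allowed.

1

(a)–(b): allowed.
(a)–(c): forbidden (parity, ΔS, ΔJ).
(b)–(c): forbidden (ΔS, ΔJ).
Allowed pairs: 1 of 3.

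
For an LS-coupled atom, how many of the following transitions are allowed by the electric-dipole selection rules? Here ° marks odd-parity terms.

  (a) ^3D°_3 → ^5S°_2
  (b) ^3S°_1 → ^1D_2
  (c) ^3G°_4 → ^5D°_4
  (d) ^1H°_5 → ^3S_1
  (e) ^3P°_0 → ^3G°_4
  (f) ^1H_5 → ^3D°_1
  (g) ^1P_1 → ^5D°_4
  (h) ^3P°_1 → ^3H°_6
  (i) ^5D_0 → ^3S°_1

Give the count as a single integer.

(a) forbidden (parity, ΔS, ΔL fail)
(b) forbidden (ΔS, ΔL fail)
(c) forbidden (parity, ΔS, ΔL fail)
(d) forbidden (ΔS, ΔL, ΔJ fail)
(e) forbidden (parity, ΔL, ΔJ fail)
(f) forbidden (ΔS, ΔL, ΔJ fail)
(g) forbidden (ΔS, ΔJ fail)
(h) forbidden (parity, ΔL, ΔJ fail)
(i) forbidden (ΔS, ΔL fail)
Total allowed: 0 of 9.

0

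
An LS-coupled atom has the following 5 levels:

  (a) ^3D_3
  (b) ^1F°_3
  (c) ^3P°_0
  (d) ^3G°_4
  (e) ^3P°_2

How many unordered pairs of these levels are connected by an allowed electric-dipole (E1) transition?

1

(a)–(b): forbidden (ΔS).
(a)–(c): forbidden (ΔJ).
(a)–(d): forbidden (ΔL).
(a)–(e): allowed.
(b)–(c): forbidden (parity, ΔS, ΔL, ΔJ).
(b)–(d): forbidden (parity, ΔS).
(b)–(e): forbidden (parity, ΔS, ΔL).
(c)–(d): forbidden (parity, ΔL, ΔJ).
(c)–(e): forbidden (parity, ΔJ).
(d)–(e): forbidden (parity, ΔL, ΔJ).
Allowed pairs: 1 of 10.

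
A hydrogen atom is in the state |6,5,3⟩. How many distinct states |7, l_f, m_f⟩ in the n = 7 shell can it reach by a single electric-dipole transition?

E1 requires Δl = ±1, so l_f ∈ {4, 6}; with 0 ≤ l_f ≤ n_f−1 = 6, the allowed l_f values are {4, 6}.
For l_f = 4: m_f ∈ {m_i−1, m_i, m_i+1} ∩ [−4, 4] = {2, 3, 4} → 3 states.
For l_f = 6: m_f ∈ {m_i−1, m_i, m_i+1} ∩ [−6, 6] = {2, 3, 4} → 3 states.
Total: 6.

6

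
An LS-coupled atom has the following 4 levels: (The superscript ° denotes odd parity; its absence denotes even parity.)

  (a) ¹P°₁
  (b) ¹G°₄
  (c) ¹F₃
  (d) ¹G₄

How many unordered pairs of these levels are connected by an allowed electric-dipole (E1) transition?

(a)–(b): forbidden (parity, ΔL, ΔJ).
(a)–(c): forbidden (ΔL, ΔJ).
(a)–(d): forbidden (ΔL, ΔJ).
(b)–(c): allowed.
(b)–(d): allowed.
(c)–(d): forbidden (parity).
Allowed pairs: 2 of 6.

2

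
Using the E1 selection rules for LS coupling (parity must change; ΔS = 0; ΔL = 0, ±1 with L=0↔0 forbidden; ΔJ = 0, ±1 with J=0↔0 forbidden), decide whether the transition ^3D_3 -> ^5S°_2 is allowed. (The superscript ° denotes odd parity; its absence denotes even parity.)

ΔL = 0, ±1 (not L=0↔0): L: 2 → 0, ΔL = -2 — fails.
ΔJ = 0, ±1 (not J=0↔0): J: 3 → 2, ΔJ = -1 — ok.
Parity must change: even → odd — ok.
ΔS = 0: S: 1 → 2 — fails.
Rule(s) violated: ΔS, ΔL.

forbidden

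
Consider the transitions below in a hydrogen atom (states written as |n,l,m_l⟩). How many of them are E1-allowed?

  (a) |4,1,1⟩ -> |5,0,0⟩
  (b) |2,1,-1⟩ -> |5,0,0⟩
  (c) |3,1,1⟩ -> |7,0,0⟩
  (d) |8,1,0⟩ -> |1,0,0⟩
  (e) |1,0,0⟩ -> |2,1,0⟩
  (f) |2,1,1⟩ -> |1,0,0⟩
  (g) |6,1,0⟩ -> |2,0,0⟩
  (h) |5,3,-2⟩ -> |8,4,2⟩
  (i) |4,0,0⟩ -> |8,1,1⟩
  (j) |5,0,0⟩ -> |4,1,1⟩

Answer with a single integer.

(a) allowed
(b) allowed
(c) allowed
(d) allowed
(e) allowed
(f) allowed
(g) allowed
(h) forbidden — Δm_l = +4 (E1 requires Δm_l = 0, ±1)
(i) allowed
(j) allowed
Total allowed: 9 of 10.

9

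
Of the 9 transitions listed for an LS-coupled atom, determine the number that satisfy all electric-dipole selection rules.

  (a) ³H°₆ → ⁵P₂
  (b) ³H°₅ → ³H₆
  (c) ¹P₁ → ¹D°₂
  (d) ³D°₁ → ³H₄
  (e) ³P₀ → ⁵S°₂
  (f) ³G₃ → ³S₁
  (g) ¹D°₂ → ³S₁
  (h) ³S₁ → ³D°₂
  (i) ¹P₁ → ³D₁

(a) forbidden (ΔS, ΔL, ΔJ fail)
(b) allowed
(c) allowed
(d) forbidden (ΔL, ΔJ fail)
(e) forbidden (ΔS, ΔJ fail)
(f) forbidden (parity, ΔL, ΔJ fail)
(g) forbidden (ΔS, ΔL fail)
(h) forbidden (ΔL fails)
(i) forbidden (parity, ΔS fail)
Total allowed: 2 of 9.

2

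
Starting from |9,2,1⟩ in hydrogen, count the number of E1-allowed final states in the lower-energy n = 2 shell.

E1 requires Δl = ±1, so l_f ∈ {1, 3}; with 0 ≤ l_f ≤ n_f−1 = 1, the allowed l_f values are {1}.
For l_f = 1: m_f ∈ {m_i−1, m_i, m_i+1} ∩ [−1, 1] = {0, 1} → 2 states.
Total: 2.

2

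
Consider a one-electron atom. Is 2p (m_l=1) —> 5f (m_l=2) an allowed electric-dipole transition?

forbidden

Initial l = 1, final l = 3, so Δl = +2. E1 requires Δl = ±1: fails.
m_l: 1 → 2 (Δm_l = +1). |Δm_l| ≤ 1 ok.
The transition is electric-dipole forbidden.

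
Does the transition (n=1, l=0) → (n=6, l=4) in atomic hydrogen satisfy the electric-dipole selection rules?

Initial l = 0, final l = 4, so Δl = +4. E1 requires Δl = ±1: fails.
The transition is electric-dipole forbidden.

forbidden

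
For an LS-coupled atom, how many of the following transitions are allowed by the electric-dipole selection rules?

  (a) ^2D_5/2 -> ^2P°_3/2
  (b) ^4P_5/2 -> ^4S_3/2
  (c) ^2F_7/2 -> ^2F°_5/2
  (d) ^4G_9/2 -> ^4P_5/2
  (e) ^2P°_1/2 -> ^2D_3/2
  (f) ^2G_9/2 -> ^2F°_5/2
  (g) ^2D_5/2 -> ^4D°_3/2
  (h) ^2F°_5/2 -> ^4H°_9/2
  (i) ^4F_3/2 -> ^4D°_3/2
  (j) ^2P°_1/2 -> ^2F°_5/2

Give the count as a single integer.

(a) allowed
(b) forbidden (parity fails)
(c) allowed
(d) forbidden (parity, ΔL, ΔJ fail)
(e) allowed
(f) forbidden (ΔJ fails)
(g) forbidden (ΔS fails)
(h) forbidden (parity, ΔS, ΔL, ΔJ fail)
(i) allowed
(j) forbidden (parity, ΔL, ΔJ fail)
Total allowed: 4 of 10.

4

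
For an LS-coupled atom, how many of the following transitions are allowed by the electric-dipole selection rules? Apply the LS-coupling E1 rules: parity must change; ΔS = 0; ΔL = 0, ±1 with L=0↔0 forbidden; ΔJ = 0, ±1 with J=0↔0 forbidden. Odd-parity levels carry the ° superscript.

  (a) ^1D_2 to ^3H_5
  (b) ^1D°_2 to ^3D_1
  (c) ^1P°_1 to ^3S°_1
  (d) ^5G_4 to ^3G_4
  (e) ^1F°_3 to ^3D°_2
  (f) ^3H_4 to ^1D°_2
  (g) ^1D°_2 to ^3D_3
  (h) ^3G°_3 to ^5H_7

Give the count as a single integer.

(a) forbidden (parity, ΔS, ΔL, ΔJ fail)
(b) forbidden (ΔS fails)
(c) forbidden (parity, ΔS fail)
(d) forbidden (parity, ΔS fail)
(e) forbidden (parity, ΔS fail)
(f) forbidden (ΔS, ΔL, ΔJ fail)
(g) forbidden (ΔS fails)
(h) forbidden (ΔS, ΔJ fail)
Total allowed: 0 of 8.

0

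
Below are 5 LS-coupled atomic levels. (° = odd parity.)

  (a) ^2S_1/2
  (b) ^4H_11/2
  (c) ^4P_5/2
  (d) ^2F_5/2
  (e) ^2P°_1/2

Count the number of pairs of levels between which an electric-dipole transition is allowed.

(a)–(b): forbidden (parity, ΔS, ΔL, ΔJ).
(a)–(c): forbidden (parity, ΔS, ΔJ).
(a)–(d): forbidden (parity, ΔL, ΔJ).
(a)–(e): allowed.
(b)–(c): forbidden (parity, ΔL, ΔJ).
(b)–(d): forbidden (parity, ΔS, ΔL, ΔJ).
(b)–(e): forbidden (ΔS, ΔL, ΔJ).
(c)–(d): forbidden (parity, ΔS, ΔL).
(c)–(e): forbidden (ΔS, ΔJ).
(d)–(e): forbidden (ΔL, ΔJ).
Allowed pairs: 1 of 10.

1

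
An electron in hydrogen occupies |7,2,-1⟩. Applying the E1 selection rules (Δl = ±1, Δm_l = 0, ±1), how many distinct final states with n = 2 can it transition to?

2

E1 requires Δl = ±1, so l_f ∈ {1, 3}; with 0 ≤ l_f ≤ n_f−1 = 1, the allowed l_f values are {1}.
For l_f = 1: m_f ∈ {m_i−1, m_i, m_i+1} ∩ [−1, 1] = {-1, 0} → 2 states.
Total: 2.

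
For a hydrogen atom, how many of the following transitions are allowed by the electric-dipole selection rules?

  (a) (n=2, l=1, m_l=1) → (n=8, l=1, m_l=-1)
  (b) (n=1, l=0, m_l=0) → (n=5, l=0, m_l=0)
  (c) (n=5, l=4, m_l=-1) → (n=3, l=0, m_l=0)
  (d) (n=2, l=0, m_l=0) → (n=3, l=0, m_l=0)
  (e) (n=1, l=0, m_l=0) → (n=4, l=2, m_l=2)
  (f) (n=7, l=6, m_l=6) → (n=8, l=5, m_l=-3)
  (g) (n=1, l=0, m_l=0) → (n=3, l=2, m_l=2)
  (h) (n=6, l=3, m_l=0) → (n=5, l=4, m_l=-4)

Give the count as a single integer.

(a) forbidden — Δl = +0 (E1 requires Δl = ±1); Δm_l = -2 (E1 requires Δm_l = 0, ±1)
(b) forbidden — Δl = +0 (E1 requires Δl = ±1)
(c) forbidden — Δl = -4 (E1 requires Δl = ±1)
(d) forbidden — Δl = +0 (E1 requires Δl = ±1)
(e) forbidden — Δl = +2 (E1 requires Δl = ±1); Δm_l = +2 (E1 requires Δm_l = 0, ±1)
(f) forbidden — Δm_l = -9 (E1 requires Δm_l = 0, ±1)
(g) forbidden — Δl = +2 (E1 requires Δl = ±1); Δm_l = +2 (E1 requires Δm_l = 0, ±1)
(h) forbidden — Δm_l = -4 (E1 requires Δm_l = 0, ±1)
Total allowed: 0 of 8.

0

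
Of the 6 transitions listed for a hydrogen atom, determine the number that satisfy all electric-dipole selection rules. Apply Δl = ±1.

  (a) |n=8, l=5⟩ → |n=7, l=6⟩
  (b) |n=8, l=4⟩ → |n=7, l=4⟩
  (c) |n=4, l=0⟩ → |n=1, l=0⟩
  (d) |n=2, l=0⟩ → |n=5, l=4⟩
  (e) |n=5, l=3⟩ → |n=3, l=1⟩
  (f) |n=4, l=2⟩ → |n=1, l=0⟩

(a) allowed
(b) forbidden — Δl = +0 (E1 requires Δl = ±1)
(c) forbidden — Δl = +0 (E1 requires Δl = ±1)
(d) forbidden — Δl = +4 (E1 requires Δl = ±1)
(e) forbidden — Δl = -2 (E1 requires Δl = ±1)
(f) forbidden — Δl = -2 (E1 requires Δl = ±1)
Total allowed: 1 of 6.

1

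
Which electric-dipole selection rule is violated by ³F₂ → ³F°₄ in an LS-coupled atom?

the ΔJ = 0, ±1 rule

Reading off the term symbols: S 1→1, L 3→3, J 2→4, parity even→odd.
Parity must change: even → odd — satisfied.
ΔS = 0: S: 1 → 1 — satisfied.
ΔL = 0, ±1 (not L=0↔0): L: 3 → 3, ΔL = +0 — satisfied.
ΔJ = 0, ±1 (not J=0↔0): J: 2 → 4, ΔJ = +2 — violated.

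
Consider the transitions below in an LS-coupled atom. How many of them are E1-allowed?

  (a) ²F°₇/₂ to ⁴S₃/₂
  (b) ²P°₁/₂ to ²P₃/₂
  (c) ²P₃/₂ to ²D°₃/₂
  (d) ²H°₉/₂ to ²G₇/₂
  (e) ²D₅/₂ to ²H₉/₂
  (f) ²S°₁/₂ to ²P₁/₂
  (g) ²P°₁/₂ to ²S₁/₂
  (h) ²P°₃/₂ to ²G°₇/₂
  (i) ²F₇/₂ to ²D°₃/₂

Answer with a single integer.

(a) forbidden (ΔS, ΔL, ΔJ fail)
(b) allowed
(c) allowed
(d) allowed
(e) forbidden (parity, ΔL, ΔJ fail)
(f) allowed
(g) allowed
(h) forbidden (parity, ΔL, ΔJ fail)
(i) forbidden (ΔJ fails)
Total allowed: 5 of 9.

5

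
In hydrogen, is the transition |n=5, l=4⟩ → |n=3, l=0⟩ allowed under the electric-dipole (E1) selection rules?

l: 4 → 0 (Δl = -4). Δl = ±1 fails.
The transition is electric-dipole forbidden.

forbidden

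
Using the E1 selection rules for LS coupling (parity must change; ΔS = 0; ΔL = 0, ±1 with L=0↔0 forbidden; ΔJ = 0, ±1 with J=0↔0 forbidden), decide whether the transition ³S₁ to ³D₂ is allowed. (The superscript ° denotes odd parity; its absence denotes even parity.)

Reading off the term symbols: S 1→1, L 0→2, J 1→2, parity even→even.
Parity must change: even → even — ✗.
ΔS = 0: S: 1 → 1 — ✓.
ΔL = 0, ±1 (not L=0↔0): L: 0 → 2, ΔL = +2 — ✗.
ΔJ = 0, ±1 (not J=0↔0): J: 1 → 2, ΔJ = +1 — ✓.
Rule(s) violated: parity, ΔL.

forbidden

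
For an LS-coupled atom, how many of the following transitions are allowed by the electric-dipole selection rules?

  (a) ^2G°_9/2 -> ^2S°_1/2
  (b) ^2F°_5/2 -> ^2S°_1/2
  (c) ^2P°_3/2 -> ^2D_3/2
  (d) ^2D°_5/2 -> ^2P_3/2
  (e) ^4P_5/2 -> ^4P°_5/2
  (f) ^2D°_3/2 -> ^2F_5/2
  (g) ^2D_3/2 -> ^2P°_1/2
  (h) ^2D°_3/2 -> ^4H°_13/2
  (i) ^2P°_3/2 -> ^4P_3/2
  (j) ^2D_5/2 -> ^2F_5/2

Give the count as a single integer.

5

(a) forbidden (parity, ΔL, ΔJ fail)
(b) forbidden (parity, ΔL, ΔJ fail)
(c) allowed
(d) allowed
(e) allowed
(f) allowed
(g) allowed
(h) forbidden (parity, ΔS, ΔL, ΔJ fail)
(i) forbidden (ΔS fails)
(j) forbidden (parity fails)
Total allowed: 5 of 10.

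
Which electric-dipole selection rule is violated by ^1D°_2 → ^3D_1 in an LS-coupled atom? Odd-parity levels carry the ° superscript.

Reading off the term symbols: S 0→1, L 2→2, J 2→1, parity odd→even.
Parity must change: odd → even — satisfied.
ΔS = 0: S: 0 → 1 — violated.
ΔL = 0, ±1 (not L=0↔0): L: 2 → 2, ΔL = +0 — satisfied.
ΔJ = 0, ±1 (not J=0↔0): J: 2 → 1, ΔJ = -1 — satisfied.

the ΔS = 0 rule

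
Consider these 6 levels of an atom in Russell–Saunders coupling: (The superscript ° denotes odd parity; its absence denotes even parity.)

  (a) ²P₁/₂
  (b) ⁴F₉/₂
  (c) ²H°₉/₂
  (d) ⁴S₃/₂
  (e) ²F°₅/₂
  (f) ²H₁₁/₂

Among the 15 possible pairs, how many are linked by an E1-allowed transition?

1

(a)–(b): forbidden (parity, ΔS, ΔL, ΔJ).
(a)–(c): forbidden (ΔL, ΔJ).
(a)–(d): forbidden (parity, ΔS).
(a)–(e): forbidden (ΔL, ΔJ).
(a)–(f): forbidden (parity, ΔL, ΔJ).
(b)–(c): forbidden (ΔS, ΔL).
(b)–(d): forbidden (parity, ΔL, ΔJ).
(b)–(e): forbidden (ΔS, ΔJ).
(b)–(f): forbidden (parity, ΔS, ΔL).
(c)–(d): forbidden (ΔS, ΔL, ΔJ).
(c)–(e): forbidden (parity, ΔL, ΔJ).
(c)–(f): allowed.
(d)–(e): forbidden (ΔS, ΔL).
(d)–(f): forbidden (parity, ΔS, ΔL, ΔJ).
(e)–(f): forbidden (ΔL, ΔJ).
Allowed pairs: 1 of 15.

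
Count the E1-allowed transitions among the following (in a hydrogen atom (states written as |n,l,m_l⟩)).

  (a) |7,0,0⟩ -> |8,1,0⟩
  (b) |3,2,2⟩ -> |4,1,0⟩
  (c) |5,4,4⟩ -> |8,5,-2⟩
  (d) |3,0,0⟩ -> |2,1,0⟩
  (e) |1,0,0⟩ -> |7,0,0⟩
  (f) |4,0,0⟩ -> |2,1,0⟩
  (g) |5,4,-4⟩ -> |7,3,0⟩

3

(a) allowed
(b) forbidden — Δm_l = -2 (E1 requires Δm_l = 0, ±1)
(c) forbidden — Δm_l = -6 (E1 requires Δm_l = 0, ±1)
(d) allowed
(e) forbidden — Δl = +0 (E1 requires Δl = ±1)
(f) allowed
(g) forbidden — Δm_l = +4 (E1 requires Δm_l = 0, ±1)
Total allowed: 3 of 7.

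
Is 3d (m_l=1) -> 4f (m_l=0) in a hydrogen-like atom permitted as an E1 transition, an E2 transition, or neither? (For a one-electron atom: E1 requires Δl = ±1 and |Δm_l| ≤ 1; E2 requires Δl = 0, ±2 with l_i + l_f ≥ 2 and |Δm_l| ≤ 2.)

Δl = 3 − 2 = +1; l_i + l_f = 5.
Δm_l = -1.
E1 (Δl = ±1, |Δm_l| ≤ 1): satisfied.
E2 (Δl = 0,±2, l_i+l_f ≥ 2, |Δm_l| ≤ 2): not satisfied.

E1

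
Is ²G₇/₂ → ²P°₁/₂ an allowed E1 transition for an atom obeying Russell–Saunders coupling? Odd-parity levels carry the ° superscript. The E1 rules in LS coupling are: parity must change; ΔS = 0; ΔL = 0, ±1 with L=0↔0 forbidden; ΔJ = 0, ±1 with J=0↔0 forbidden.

Reading off the term symbols: S 1/2→1/2, L 4→1, J 7/2→1/2, parity even→odd.
Parity must change: even → odd — ok.
ΔS = 0: S: 1/2 → 1/2 — ok.
ΔJ = 0, ±1 (not J=0↔0): J: 7/2 → 1/2, ΔJ = -3 — fails.
ΔL = 0, ±1 (not L=0↔0): L: 4 → 1, ΔL = -3 — fails.
Rule(s) violated: ΔL, ΔJ.

forbidden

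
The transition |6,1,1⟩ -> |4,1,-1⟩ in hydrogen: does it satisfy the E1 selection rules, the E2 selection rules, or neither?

Δl = 1 − 1 = +0; l_i + l_f = 2.
Δm_l = -2.
E1 (Δl = ±1, |Δm_l| ≤ 1): not satisfied.
E2 (Δl = 0,±2, l_i+l_f ≥ 2, |Δm_l| ≤ 2): satisfied.

E2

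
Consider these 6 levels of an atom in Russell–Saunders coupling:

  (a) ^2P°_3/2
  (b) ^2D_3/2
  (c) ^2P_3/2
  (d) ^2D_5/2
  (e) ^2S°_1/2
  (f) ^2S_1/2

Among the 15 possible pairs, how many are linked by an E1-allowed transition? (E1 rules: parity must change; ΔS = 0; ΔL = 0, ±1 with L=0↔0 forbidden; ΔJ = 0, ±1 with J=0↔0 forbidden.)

(a)–(b): allowed.
(a)–(c): allowed.
(a)–(d): allowed.
(a)–(e): forbidden (parity).
(a)–(f): allowed.
(b)–(c): forbidden (parity).
(b)–(d): forbidden (parity).
(b)–(e): forbidden (ΔL).
(b)–(f): forbidden (parity, ΔL).
(c)–(d): forbidden (parity).
(c)–(e): allowed.
(c)–(f): forbidden (parity).
(d)–(e): forbidden (ΔL, ΔJ).
(d)–(f): forbidden (parity, ΔL, ΔJ).
(e)–(f): forbidden (ΔL).
Allowed pairs: 5 of 15.

5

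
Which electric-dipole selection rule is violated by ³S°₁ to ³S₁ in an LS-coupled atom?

the L=0 ↔ L=0 exclusion

Parity must change: odd → even — passes.
ΔS = 0: S: 1 → 1 — passes.
ΔL = 0, ±1 (not L=0↔0): L: 0 → 0, ΔL = +0 — fails.
ΔJ = 0, ±1 (not J=0↔0): J: 1 → 1, ΔJ = +0 — passes.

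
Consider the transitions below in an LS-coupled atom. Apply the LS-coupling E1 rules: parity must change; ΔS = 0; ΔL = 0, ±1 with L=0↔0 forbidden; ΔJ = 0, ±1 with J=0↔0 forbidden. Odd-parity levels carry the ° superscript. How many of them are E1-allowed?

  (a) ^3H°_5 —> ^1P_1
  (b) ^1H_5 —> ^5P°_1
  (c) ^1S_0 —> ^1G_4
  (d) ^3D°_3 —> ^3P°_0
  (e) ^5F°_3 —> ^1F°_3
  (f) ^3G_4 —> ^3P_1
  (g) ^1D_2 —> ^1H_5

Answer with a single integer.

(a) forbidden (ΔS, ΔL, ΔJ fail)
(b) forbidden (ΔS, ΔL, ΔJ fail)
(c) forbidden (parity, ΔL, ΔJ fail)
(d) forbidden (parity, ΔJ fail)
(e) forbidden (parity, ΔS fail)
(f) forbidden (parity, ΔL, ΔJ fail)
(g) forbidden (parity, ΔL, ΔJ fail)
Total allowed: 0 of 7.

0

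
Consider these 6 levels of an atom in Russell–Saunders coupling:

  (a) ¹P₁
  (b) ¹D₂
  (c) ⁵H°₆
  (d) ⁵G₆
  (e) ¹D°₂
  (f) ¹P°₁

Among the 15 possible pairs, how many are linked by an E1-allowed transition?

5

(a)–(b): forbidden (parity).
(a)–(c): forbidden (ΔS, ΔL, ΔJ).
(a)–(d): forbidden (parity, ΔS, ΔL, ΔJ).
(a)–(e): allowed.
(a)–(f): allowed.
(b)–(c): forbidden (ΔS, ΔL, ΔJ).
(b)–(d): forbidden (parity, ΔS, ΔL, ΔJ).
(b)–(e): allowed.
(b)–(f): allowed.
(c)–(d): allowed.
(c)–(e): forbidden (parity, ΔS, ΔL, ΔJ).
(c)–(f): forbidden (parity, ΔS, ΔL, ΔJ).
(d)–(e): forbidden (ΔS, ΔL, ΔJ).
(d)–(f): forbidden (ΔS, ΔL, ΔJ).
(e)–(f): forbidden (parity).
Allowed pairs: 5 of 15.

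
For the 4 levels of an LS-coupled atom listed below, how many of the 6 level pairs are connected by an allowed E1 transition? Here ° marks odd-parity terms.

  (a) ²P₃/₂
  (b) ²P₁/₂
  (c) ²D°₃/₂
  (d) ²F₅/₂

3

(a)–(b): forbidden (parity).
(a)–(c): allowed.
(a)–(d): forbidden (parity, ΔL).
(b)–(c): allowed.
(b)–(d): forbidden (parity, ΔL, ΔJ).
(c)–(d): allowed.
Allowed pairs: 3 of 6.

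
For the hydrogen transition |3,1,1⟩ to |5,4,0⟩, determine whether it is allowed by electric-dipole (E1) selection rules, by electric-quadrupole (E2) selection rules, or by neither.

neither

Δl = 4 − 1 = +3; l_i + l_f = 5.
Δm_l = -1.
E1 (Δl = ±1, |Δm_l| ≤ 1): not satisfied.
E2 (Δl = 0,±2, l_i+l_f ≥ 2, |Δm_l| ≤ 2): not satisfied.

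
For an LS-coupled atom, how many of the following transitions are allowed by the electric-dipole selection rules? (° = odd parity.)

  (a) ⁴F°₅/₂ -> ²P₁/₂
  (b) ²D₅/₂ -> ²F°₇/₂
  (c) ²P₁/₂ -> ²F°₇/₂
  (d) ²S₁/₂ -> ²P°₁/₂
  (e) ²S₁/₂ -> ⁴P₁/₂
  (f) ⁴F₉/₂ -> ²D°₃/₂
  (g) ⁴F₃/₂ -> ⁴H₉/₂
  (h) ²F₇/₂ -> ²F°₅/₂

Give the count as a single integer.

3

(a) forbidden (ΔS, ΔL, ΔJ fail)
(b) allowed
(c) forbidden (ΔL, ΔJ fail)
(d) allowed
(e) forbidden (parity, ΔS fail)
(f) forbidden (ΔS, ΔJ fail)
(g) forbidden (parity, ΔL, ΔJ fail)
(h) allowed
Total allowed: 3 of 8.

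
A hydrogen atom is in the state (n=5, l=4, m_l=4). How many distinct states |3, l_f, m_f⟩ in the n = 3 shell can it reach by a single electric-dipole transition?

0

E1 requires l_f ∈ {3, 5}, but neither lies in [0, 2], so no final state is reachable.
Total: 0.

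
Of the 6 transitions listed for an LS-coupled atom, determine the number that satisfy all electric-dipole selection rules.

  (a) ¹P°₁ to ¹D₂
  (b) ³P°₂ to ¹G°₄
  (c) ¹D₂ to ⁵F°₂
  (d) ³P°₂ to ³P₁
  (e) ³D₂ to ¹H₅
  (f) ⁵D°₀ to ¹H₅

2

(a) allowed
(b) forbidden (parity, ΔS, ΔL, ΔJ fail)
(c) forbidden (ΔS fails)
(d) allowed
(e) forbidden (parity, ΔS, ΔL, ΔJ fail)
(f) forbidden (ΔS, ΔL, ΔJ fail)
Total allowed: 2 of 6.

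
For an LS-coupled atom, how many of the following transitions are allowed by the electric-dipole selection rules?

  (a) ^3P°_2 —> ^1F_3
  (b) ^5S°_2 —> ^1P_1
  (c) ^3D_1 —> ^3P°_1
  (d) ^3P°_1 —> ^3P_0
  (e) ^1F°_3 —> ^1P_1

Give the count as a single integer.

2

(a) forbidden (ΔS, ΔL fail)
(b) forbidden (ΔS fails)
(c) allowed
(d) allowed
(e) forbidden (ΔL, ΔJ fail)
Total allowed: 2 of 5.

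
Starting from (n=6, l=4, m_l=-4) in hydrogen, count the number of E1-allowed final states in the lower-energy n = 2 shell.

E1 requires l_f ∈ {3, 5}, but neither lies in [0, 1], so no final state is reachable.
Total: 0.

0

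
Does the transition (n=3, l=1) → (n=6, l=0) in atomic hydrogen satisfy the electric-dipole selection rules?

Δl = 0 − 1 = -1; the E1 rule Δl = ±1 is satisfied.
All E1 selection rules are satisfied.

allowed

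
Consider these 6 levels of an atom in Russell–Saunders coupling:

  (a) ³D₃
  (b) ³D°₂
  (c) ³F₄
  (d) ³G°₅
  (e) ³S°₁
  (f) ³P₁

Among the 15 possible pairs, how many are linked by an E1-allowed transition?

(a)–(b): allowed.
(a)–(c): forbidden (parity).
(a)–(d): forbidden (ΔL, ΔJ).
(a)–(e): forbidden (ΔL, ΔJ).
(a)–(f): forbidden (parity, ΔJ).
(b)–(c): forbidden (ΔJ).
(b)–(d): forbidden (parity, ΔL, ΔJ).
(b)–(e): forbidden (parity, ΔL).
(b)–(f): allowed.
(c)–(d): allowed.
(c)–(e): forbidden (ΔL, ΔJ).
(c)–(f): forbidden (parity, ΔL, ΔJ).
(d)–(e): forbidden (parity, ΔL, ΔJ).
(d)–(f): forbidden (ΔL, ΔJ).
(e)–(f): allowed.
Allowed pairs: 4 of 15.

4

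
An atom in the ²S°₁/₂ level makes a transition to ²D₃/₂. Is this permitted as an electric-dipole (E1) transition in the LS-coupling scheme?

Parity must change: odd → even — satisfied.
ΔS = 0: S: 1/2 → 1/2 — satisfied.
ΔL = 0, ±1 (not L=0↔0): L: 0 → 2, ΔL = +2 — violated.
ΔJ = 0, ±1 (not J=0↔0): J: 1/2 → 3/2, ΔJ = +1 — satisfied.
Rule(s) violated: ΔL.

forbidden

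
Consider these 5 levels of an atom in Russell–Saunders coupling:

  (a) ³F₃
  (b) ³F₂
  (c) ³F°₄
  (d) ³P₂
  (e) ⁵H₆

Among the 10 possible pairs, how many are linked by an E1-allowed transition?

1

(a)–(b): forbidden (parity).
(a)–(c): allowed.
(a)–(d): forbidden (parity, ΔL).
(a)–(e): forbidden (parity, ΔS, ΔL, ΔJ).
(b)–(c): forbidden (ΔJ).
(b)–(d): forbidden (parity, ΔL).
(b)–(e): forbidden (parity, ΔS, ΔL, ΔJ).
(c)–(d): forbidden (ΔL, ΔJ).
(c)–(e): forbidden (ΔS, ΔL, ΔJ).
(d)–(e): forbidden (parity, ΔS, ΔL, ΔJ).
Allowed pairs: 1 of 10.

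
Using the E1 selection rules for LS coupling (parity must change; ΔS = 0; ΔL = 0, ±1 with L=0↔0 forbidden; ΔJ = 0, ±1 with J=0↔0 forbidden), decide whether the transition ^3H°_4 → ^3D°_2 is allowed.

forbidden

Reading off the term symbols: S 1→1, L 5→2, J 4→2, parity odd→odd.
ΔS = 0: S: 1 → 1 — ✓.
ΔL = 0, ±1 (not L=0↔0): L: 5 → 2, ΔL = -3 — ✗.
ΔJ = 0, ±1 (not J=0↔0): J: 4 → 2, ΔJ = -2 — ✗.
Parity must change: odd → odd — ✗.
Rule(s) violated: parity, ΔL, ΔJ.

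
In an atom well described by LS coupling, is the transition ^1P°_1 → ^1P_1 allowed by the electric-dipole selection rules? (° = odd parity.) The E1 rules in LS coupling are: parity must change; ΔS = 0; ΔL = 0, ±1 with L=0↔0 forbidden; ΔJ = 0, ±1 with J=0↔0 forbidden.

Initial level: S=0, L=1, J=1, parity odd. Final level: S=0, L=1, J=1, parity even.
Parity must change: odd → even — ✓.
ΔS = 0: S: 0 → 0 — ✓.
ΔL = 0, ±1 (not L=0↔0): L: 1 → 1, ΔL = +0 — ✓.
ΔJ = 0, ±1 (not J=0↔0): J: 1 → 1, ΔJ = +0 — ✓.
All four E1 rules are satisfied.

allowed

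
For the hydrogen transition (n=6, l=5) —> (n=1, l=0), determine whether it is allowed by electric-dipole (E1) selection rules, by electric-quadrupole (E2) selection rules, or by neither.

neither

Δl = 0 − 5 = -5; l_i + l_f = 5.
E1 (Δl = ±1): not satisfied.
E2 (Δl = 0,±2, l_i+l_f ≥ 2): not satisfied.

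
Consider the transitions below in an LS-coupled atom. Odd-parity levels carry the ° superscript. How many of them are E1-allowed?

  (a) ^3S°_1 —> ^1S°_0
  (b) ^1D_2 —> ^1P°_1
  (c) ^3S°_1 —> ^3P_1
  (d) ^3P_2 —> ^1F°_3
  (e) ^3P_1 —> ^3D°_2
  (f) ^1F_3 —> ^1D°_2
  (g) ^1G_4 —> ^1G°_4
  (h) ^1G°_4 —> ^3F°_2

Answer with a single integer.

(a) forbidden (parity, ΔS, ΔL fail)
(b) allowed
(c) allowed
(d) forbidden (ΔS, ΔL fail)
(e) allowed
(f) allowed
(g) allowed
(h) forbidden (parity, ΔS, ΔJ fail)
Total allowed: 5 of 8.

5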